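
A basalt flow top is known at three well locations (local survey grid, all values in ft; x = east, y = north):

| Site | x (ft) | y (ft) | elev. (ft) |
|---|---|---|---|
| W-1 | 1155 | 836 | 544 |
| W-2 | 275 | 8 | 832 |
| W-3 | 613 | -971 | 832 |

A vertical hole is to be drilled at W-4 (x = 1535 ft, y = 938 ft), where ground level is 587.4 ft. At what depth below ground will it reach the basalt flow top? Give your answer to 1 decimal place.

Let the plane be z = a·x + b·y + c.
W-2−W-1: −880a − 828b = 288;  W-3−W-1: −542a − 1807b = 288.
Solving gives a = −0.247026, b = −0.085286.
Then c = 544 − a·1155 − b·836 = 900.61.
At (1535, 938): z_contact = −379.19 − 80.00 + 900.61 = 441.43 ft.
Depth below ground = 587.4 − 441.43 = 146.0 ft.

146.0 ft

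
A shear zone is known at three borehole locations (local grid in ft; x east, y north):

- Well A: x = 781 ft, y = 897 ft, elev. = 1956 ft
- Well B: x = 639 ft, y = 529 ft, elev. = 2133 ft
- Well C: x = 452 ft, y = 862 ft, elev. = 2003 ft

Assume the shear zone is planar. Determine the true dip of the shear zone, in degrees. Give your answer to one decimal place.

Let the plane be z = a·x + b·y + c.
Well B−Well A: −142a − 368b = 177;  Well C−Well A: −329a − 35b = 47.
Solving gives a = −0.09561, b = −0.44408.
Gradient magnitude |∇z| = √(a² + b²) = √(0.00914 + 0.19721) = 0.45426.
True dip = arctan(0.45426) = 24.4°, dipping toward NNE (azimuth ≈ 012°).

24.4°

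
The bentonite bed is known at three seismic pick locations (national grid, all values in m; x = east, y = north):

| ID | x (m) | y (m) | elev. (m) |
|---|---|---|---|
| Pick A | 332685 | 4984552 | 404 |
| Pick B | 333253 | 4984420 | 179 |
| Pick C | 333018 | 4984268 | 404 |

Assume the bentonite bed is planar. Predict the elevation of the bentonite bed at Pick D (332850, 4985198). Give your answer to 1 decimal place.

-98.3 m

Two edge vectors: Pick A→Pick B = (568, -132, -225), Pick A→Pick C = (333, -284, 0).
Normal n = (Pick A→Pick B) × (Pick A→Pick C) = (-63900, -74925, -117356).
So ∂z/∂x = −n_x/n_z = −0.544497086 and ∂z/∂y = −n_y/n_z = −0.638442006.
Intercept c from Pick A: 404 + 181146.01 + 3182347.38 = 3363897.39.
At (332850, 4985198): z = −181235.9 − 3182759.8 + 3363897.39 = -98.3 m.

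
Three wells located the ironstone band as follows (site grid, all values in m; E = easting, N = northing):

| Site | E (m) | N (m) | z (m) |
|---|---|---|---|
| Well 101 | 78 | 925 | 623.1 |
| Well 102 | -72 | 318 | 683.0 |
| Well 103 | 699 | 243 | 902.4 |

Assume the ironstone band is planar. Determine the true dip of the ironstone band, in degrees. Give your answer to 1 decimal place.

Let the plane be z = a·E + b·N + c.
Well 102−Well 101: −150a − 607b = 59.9;  Well 103−Well 101: 621a − 682b = 279.3.
Solving gives a = 0.26851, b = −0.16504.
Gradient magnitude |∇z| = √(a² + b²) = √(0.07210 + 0.02724) = 0.31517.
True dip = arctan(0.31517) = 17.5°, dipping toward WNW (azimuth ≈ 302°).

17.5°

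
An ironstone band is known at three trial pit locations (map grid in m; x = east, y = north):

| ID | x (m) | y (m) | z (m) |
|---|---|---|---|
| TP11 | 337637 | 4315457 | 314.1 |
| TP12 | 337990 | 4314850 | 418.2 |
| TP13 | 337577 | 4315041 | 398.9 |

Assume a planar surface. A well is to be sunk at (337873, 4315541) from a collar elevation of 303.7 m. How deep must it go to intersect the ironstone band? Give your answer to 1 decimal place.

Let the plane be z = a·x + b·y + c.
TP12−TP11: 353a − 607b = 104.1;  TP13−TP11: −60a − 416b = 84.8.
Solving gives a = −0.044568610, b = −0.197417989.
Then c = 314.1 − a·337637 − b·4315457 = 867310.95.
At (337873, 4315541): z_contact = −15058.53 − 851965.43 + 867310.95 = 287.00 m.
Depth below ground = 303.7 − 287.00 = 16.7 m.

16.7 m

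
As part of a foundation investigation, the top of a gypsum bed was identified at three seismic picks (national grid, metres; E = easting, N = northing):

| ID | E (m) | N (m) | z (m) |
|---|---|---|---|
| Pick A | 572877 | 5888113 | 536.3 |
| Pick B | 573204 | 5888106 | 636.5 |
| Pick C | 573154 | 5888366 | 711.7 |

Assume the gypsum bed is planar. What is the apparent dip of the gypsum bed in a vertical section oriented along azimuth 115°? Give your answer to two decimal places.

7.79°

Two edge vectors: Pick A→Pick B = (327, -7, 100.2), Pick A→Pick C = (277, 253, 175.4).
Normal n = (Pick A→Pick B) × (Pick A→Pick C) = (-26578.4, -29600.4, 84670).
So ∂z/∂E = −n_x/n_z = 0.31391 and ∂z/∂N = −n_y/n_z = 0.34960.
Unit vector along 115° is (sin 115°, cos 115°) = (0.9063, -0.4226).
Slope in that direction = a·(0.9063) + b·(-0.4226) = 0.13675.
Apparent dip = arctan|0.13675| = 7.79° (true dip is 25.2°, so apparent ≤ true as expected).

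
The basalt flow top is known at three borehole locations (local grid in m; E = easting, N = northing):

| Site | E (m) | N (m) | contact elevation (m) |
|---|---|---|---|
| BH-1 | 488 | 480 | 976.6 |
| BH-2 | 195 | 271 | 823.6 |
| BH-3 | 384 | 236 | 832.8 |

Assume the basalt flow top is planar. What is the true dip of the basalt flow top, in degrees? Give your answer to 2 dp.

Two edge vectors: BH-1→BH-2 = (-293, -209, -153), BH-1→BH-3 = (-104, -244, -143.8).
Normal n = (BH-1→BH-2) × (BH-1→BH-3) = (-7277.8, -26221.4, 49756).
So ∂z/∂E = −n_x/n_z = 0.14627 and ∂z/∂N = −n_y/n_z = 0.52700.
Gradient magnitude |∇z| = √(a² + b²) = √(0.02139 + 0.27773) = 0.54692.
True dip = arctan(0.54692) = 28.68°, dipping toward SSW (azimuth ≈ 196°).

28.68°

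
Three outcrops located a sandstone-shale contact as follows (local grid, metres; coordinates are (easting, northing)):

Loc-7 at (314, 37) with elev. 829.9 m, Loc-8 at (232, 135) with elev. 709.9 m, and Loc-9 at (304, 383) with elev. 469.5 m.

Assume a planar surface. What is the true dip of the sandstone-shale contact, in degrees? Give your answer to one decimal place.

Let the plane be z = a·E + b·N + c.
Loc-8−Loc-7: −82a + 98b = −120;  Loc-9−Loc-7: −10a + 346b = −360.4.
Solving gives a = 0.22637, b = −1.03508.
Gradient magnitude |∇z| = √(a² + b²) = √(0.05124 + 1.07138) = 1.05954.
True dip = arctan(1.05954) = 46.7°, dipping toward NNW (azimuth ≈ 348°).

46.7°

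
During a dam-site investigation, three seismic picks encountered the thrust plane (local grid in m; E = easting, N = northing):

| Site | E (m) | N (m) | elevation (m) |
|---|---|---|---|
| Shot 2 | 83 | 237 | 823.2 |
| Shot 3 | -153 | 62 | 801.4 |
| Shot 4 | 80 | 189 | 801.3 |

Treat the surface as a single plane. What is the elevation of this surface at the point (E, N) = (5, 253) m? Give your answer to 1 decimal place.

850.9 m

Two edge vectors: Shot 2→Shot 3 = (-236, -175, -21.8), Shot 2→Shot 4 = (-3, -48, -21.9).
Normal n = (Shot 2→Shot 3) × (Shot 2→Shot 4) = (2786.1, -5103, 10803).
So ∂z/∂E = −n_x/n_z = −0.25790 and ∂z/∂N = −n_y/n_z = 0.47237.
Intercept c from Shot 2: 823.2 + 21.41 − 111.95 = 732.65.
At (5, 253): z = −1.3 + 119.5 + 732.65 = 850.9 m.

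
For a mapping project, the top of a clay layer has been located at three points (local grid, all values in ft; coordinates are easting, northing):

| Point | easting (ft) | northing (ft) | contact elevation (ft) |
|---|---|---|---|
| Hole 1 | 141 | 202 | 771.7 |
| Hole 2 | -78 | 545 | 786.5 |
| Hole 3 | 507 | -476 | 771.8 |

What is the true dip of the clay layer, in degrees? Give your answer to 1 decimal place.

Let the plane be z = a·easting + b·northing + c.
Hole 2−Hole 1: −219a + 343b = 14.8;  Hole 3−Hole 1: 366a − 678b = 0.1.
Solving gives a = −0.43884, b = −0.23704.
Gradient magnitude |∇z| = √(a² + b²) = √(0.19258 + 0.05619) = 0.49877.
True dip = arctan(0.49877) = 26.5°, dipping toward ENE (azimuth ≈ 062°).

26.5°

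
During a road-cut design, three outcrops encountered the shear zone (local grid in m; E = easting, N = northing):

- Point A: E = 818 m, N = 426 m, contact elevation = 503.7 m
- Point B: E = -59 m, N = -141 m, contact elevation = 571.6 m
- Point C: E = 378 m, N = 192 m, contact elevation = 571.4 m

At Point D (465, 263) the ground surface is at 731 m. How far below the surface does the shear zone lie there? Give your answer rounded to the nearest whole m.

Let the plane be z = a·E + b·N + c.
Point B−Point A: −877a − 567b = 67.9;  Point C−Point A: −440a − 234b = 67.7.
Solving gives a = −0.50828, b = 0.66642.
Then c = 503.7 − a·818 − b·426 = 635.58.
At (465, 263): z_contact = −236.3 + 175.3 + 635.58 = 574.5 m.
Depth below ground = 731 − 574.5 = 157 m.

157 m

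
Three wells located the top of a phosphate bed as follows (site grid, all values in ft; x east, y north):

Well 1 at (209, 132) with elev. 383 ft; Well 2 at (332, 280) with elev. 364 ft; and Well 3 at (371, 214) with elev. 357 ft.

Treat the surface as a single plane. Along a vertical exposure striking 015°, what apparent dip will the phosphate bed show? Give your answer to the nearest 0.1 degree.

2.0°

Let the plane be z = a·x + b·y + c.
Well 2−Well 1: 123a + 148b = −19;  Well 3−Well 1: 162a + 82b = −26.
Solving gives a = −0.16487, b = 0.00864.
Unit vector along 015° is (sin 15°, cos 15°) = (0.2588, 0.9659).
Slope in that direction = a·(0.2588) + b·(0.9659) = −0.03433.
Apparent dip = arctan|0.03433| = 2.0° (true dip is 9.4°, so apparent ≤ true as expected).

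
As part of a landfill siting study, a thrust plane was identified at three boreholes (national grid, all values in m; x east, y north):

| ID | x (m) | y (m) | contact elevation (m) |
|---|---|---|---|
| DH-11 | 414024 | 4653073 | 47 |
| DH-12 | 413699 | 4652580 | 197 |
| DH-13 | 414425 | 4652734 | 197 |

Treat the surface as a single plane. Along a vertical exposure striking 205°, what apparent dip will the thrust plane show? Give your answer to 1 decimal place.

Two edge vectors: DH-11→DH-12 = (-325, -493, 150), DH-11→DH-13 = (401, -339, 150).
Normal n = (DH-11→DH-12) × (DH-11→DH-13) = (-23100, 108900, 307868).
So ∂z/∂x = −n_x/n_z = 0.07503 and ∂z/∂y = −n_y/n_z = −0.35372.
Unit vector along 205° is (sin 205°, cos 205°) = (-0.4226, -0.9063).
Slope in that direction = a·(-0.4226) + b·(-0.9063) = 0.28887.
Apparent dip = arctan|0.28887| = 16.1° (true dip is 19.9°, so apparent ≤ true as expected).

16.1°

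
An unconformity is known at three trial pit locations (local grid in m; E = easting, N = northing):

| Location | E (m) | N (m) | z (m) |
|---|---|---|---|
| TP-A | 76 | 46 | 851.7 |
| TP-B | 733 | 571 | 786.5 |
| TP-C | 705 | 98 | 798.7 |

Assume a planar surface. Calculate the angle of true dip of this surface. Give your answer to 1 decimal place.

4.9°

Two edge vectors: TP-A→TP-B = (657, 525, -65.2), TP-A→TP-C = (629, 52, -53).
Normal n = (TP-A→TP-B) × (TP-A→TP-C) = (-24434.6, -6189.8, -296061).
So ∂z/∂E = −n_x/n_z = −0.08253 and ∂z/∂N = −n_y/n_z = −0.02091.
Gradient magnitude |∇z| = √(a² + b²) = √(0.00681 + 0.00044) = 0.08514.
True dip = arctan(0.08514) = 4.9°, dipping toward ENE (azimuth ≈ 076°).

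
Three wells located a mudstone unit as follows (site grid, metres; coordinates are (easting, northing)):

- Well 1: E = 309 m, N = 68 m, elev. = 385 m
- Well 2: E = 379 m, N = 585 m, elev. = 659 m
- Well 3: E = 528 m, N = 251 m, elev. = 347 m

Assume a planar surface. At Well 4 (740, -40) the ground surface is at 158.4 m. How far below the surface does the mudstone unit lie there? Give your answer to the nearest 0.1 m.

140.4 m

Let the plane be z = a·E + b·N + c.
Well 2−Well 1: 70a + 517b = 274;  Well 3−Well 1: 219a + 183b = −38.
Solving gives a = −0.69501, b = 0.62408.
Then c = 385 − a·309 − b·68 = 557.32.
At (740, -40): z_contact = −514.31 − 24.96 + 557.32 = 18.05 m.
Depth below ground = 158.4 − 18.05 = 140.4 m.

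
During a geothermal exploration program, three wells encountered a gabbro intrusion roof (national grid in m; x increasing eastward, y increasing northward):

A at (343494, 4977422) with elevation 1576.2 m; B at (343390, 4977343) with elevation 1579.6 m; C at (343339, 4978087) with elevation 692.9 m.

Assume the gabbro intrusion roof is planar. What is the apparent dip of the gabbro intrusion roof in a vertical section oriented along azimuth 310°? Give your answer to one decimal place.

Two edge vectors: A→B = (-104, -79, 3.4), A→C = (-155, 665, -883.3).
Normal n = (A→B) × (A→C) = (67519.7, -92390.2, -81405).
So ∂z/∂x = −n_x/n_z = 0.82943 and ∂z/∂y = −n_y/n_z = −1.13495.
Unit vector along 310° is (sin 310°, cos 310°) = (-0.7660, 0.6428).
Slope in that direction = a·(-0.7660) + b·(0.6428) = −1.36491.
Apparent dip = arctan|1.36491| = 53.8° (true dip is 54.6°, so apparent ≤ true as expected).

53.8°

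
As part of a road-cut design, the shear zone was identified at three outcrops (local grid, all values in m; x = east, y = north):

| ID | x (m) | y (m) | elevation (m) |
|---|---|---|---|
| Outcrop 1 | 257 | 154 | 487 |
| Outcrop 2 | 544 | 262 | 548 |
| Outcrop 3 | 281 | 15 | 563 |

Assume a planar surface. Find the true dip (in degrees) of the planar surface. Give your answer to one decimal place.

Let the plane be z = a·x + b·y + c.
Outcrop 2−Outcrop 1: 287a + 108b = 61;  Outcrop 3−Outcrop 1: 24a − 139b = 76.
Solving gives a = 0.39277, b = −0.47895.
Gradient magnitude |∇z| = √(a² + b²) = √(0.15427 + 0.22939) = 0.61940.
True dip = arctan(0.61940) = 31.8°, dipping toward NW (azimuth ≈ 321°).

31.8°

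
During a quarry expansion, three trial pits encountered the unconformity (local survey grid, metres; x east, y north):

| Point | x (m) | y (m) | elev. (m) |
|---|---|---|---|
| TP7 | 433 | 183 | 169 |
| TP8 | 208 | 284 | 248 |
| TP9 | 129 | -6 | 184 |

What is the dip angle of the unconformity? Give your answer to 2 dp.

Let the plane be z = a·x + b·y + c.
TP8−TP7: −225a + 101b = 79;  TP9−TP7: −304a − 189b = 15.
Solving gives a = −0.22458, b = 0.28187.
Gradient magnitude |∇z| = √(a² + b²) = √(0.05044 + 0.07945) = 0.36040.
True dip = arctan(0.36040) = 19.82°, dipping toward SE (azimuth ≈ 141°).

19.82°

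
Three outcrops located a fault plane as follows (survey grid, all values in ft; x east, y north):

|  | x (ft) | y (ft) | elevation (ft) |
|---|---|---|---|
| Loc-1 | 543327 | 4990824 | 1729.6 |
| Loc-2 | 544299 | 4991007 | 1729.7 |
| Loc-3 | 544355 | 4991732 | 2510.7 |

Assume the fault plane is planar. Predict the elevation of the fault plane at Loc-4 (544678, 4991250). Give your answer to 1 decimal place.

1917.4 ft

Two edge vectors: Loc-1→Loc-2 = (972, 183, 0.1), Loc-1→Loc-3 = (1028, 908, 781.1).
Normal n = (Loc-1→Loc-2) × (Loc-1→Loc-3) = (142850.5, -759126.4, 694452).
So ∂z/∂x = −n_x/n_z = −0.205702482 and ∂z/∂y = −n_y/n_z = 1.093130123.
Intercept c from Loc-1: 1729.6 + 111763.71 − 5455620.05 = −5342126.74.
At (544678, 4991250): z = −112041.6 + 5456085.7 − 5342126.74 = 1917.4 ft.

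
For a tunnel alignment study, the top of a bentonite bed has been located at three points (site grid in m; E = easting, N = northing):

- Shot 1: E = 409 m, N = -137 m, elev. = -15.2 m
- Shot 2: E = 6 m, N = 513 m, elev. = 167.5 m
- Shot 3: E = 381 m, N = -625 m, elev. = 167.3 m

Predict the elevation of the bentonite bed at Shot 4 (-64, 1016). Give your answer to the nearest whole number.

75 m

Two edge vectors: Shot 1→Shot 2 = (-403, 650, 182.7), Shot 1→Shot 3 = (-28, -488, 182.5).
Normal n = (Shot 1→Shot 2) × (Shot 1→Shot 3) = (207782.6, 68431.9, 214864).
So ∂z/∂E = −n_x/n_z = −0.96704 and ∂z/∂N = −n_y/n_z = −0.31849.
Intercept c from Shot 1: -15.2 + 395.52 − 43.63 = 336.69.
At (-64, 1016): z = 61.9 − 323.6 + 336.69 = 75.0 m.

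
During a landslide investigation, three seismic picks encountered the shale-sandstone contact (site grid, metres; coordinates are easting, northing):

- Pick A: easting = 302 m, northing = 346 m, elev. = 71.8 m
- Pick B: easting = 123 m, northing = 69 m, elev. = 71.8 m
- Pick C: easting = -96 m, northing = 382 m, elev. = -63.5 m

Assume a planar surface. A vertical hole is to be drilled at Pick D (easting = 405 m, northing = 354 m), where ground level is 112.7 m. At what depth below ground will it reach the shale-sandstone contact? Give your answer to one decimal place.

9.5 m

Two edge vectors: Pick A→Pick B = (-179, -277, 0), Pick A→Pick C = (-398, 36, -135.3).
Normal n = (Pick A→Pick B) × (Pick A→Pick C) = (37478.1, -24218.7, -116690).
So ∂z/∂easting = −n_x/n_z = 0.32118 and ∂z/∂northing = −n_y/n_z = −0.20755.
Intercept c from Pick A: 71.8 − 97.00 + 71.81 = 46.62.
At (405, 354): z_contact = 130.08 − 73.47 + 46.62 = 103.22 m.
Depth below ground = 112.7 − 103.22 = 9.5 m.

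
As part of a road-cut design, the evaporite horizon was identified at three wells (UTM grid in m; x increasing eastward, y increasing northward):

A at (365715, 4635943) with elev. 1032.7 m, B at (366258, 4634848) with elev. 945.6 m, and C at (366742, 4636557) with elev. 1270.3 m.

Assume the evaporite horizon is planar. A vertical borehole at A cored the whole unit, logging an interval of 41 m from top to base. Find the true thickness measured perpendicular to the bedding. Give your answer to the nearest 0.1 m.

Two edge vectors: A→B = (543, -1095, -87.1), A→C = (1027, 614, 237.6).
Normal n = (A→B) × (A→C) = (-206692.6, -218468.5, 1457967).
So ∂z/∂x = −n_x/n_z = 0.14177 and ∂z/∂y = −n_y/n_z = 0.14984.
|∇z| = √(a²+b²) = 0.20628, so dip δ = arctan(0.20628) = 11.66°.
True thickness = vertical thickness × cos δ = 41 × cos 11.66° = 40.2 m.

40.2 m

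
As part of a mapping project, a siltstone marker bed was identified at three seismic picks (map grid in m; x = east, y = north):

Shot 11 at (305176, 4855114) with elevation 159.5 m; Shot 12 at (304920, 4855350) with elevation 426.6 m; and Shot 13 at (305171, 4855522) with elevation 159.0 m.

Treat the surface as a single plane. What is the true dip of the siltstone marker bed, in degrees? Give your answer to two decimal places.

46.57°

Let the plane be z = a·x + b·y + c.
Shot 12−Shot 11: −256a + 236b = 267.1;  Shot 13−Shot 11: −5a + 408b = −0.5.
Solving gives a = −1.05642, b = −0.01417.
Gradient magnitude |∇z| = √(a² + b²) = √(1.11603 + 0.00020) = 1.05652.
True dip = arctan(1.05652) = 46.57°, dipping toward E (azimuth ≈ 089°).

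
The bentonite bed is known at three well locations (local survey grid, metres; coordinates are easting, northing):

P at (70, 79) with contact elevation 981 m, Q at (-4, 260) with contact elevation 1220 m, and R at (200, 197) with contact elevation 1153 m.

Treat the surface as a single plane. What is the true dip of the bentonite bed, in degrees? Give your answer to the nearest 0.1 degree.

Two edge vectors: P→Q = (-74, 181, 239), P→R = (130, 118, 172).
Normal n = (P→Q) × (P→R) = (2930, 43798, -32262).
So ∂z/∂easting = −n_x/n_z = 0.09082 and ∂z/∂northing = −n_y/n_z = 1.35757.
Gradient magnitude |∇z| = √(a² + b²) = √(0.00825 + 1.84300) = 1.36061.
True dip = arctan(1.36061) = 53.7°, dipping toward S (azimuth ≈ 184°).

53.7°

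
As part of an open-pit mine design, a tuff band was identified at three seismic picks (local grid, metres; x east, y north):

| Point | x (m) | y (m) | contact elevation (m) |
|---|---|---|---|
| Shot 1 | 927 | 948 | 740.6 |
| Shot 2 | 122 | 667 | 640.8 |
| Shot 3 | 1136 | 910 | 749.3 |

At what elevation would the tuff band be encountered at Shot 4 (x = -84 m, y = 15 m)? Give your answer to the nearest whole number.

Let the plane be z = a·x + b·y + c.
Shot 2−Shot 1: −805a − 281b = −99.8;  Shot 3−Shot 1: 209a − 38b = 8.7.
Solving gives a = 0.06983, b = 0.15511.
Then c = 740.6 − a·927 − b·948 = 528.82.
At (-84, 15): z = −5.9 + 2.3 + 528.82 = 525.3 m.

525 m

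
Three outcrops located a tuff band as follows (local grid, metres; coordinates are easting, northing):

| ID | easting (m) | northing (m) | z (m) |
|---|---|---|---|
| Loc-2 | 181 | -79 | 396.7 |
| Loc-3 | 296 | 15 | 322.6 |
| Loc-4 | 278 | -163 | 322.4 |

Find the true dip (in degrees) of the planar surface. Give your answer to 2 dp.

35.26°

Two edge vectors: Loc-2→Loc-3 = (115, 94, -74.1), Loc-2→Loc-4 = (97, -84, -74.3).
Normal n = (Loc-2→Loc-3) × (Loc-2→Loc-4) = (-13208.6, 1356.8, -18778).
So ∂z/∂easting = −n_x/n_z = −0.70341 and ∂z/∂northing = −n_y/n_z = 0.07225.
Gradient magnitude |∇z| = √(a² + b²) = √(0.49478 + 0.00522) = 0.70711.
True dip = arctan(0.70711) = 35.26°, dipping toward E (azimuth ≈ 096°).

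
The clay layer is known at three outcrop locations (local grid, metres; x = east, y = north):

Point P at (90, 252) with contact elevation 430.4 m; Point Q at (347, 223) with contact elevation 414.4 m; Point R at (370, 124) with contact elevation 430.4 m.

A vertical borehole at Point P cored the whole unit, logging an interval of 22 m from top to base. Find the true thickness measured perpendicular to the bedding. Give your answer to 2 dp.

21.58 m

Let the plane be z = a·x + b·y + c.
Point Q−Point P: 257a − 29b = −16;  Point R−Point P: 280a − 128b = 0.
Solving gives a = −0.08266, b = −0.18082.
|∇z| = √(a²+b²) = 0.19882, so dip δ = arctan(0.19882) = 11.24°.
True thickness = vertical thickness × cos δ = 22 × cos 11.24° = 21.58 m.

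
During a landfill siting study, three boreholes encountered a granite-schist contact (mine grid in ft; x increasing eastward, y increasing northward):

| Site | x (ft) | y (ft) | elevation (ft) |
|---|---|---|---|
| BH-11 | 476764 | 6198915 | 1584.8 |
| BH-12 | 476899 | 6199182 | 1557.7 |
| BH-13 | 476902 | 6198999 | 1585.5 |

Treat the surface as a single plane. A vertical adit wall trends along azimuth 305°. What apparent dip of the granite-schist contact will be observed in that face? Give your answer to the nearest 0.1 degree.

9.4°

Two edge vectors: BH-11→BH-12 = (135, 267, -27.1), BH-11→BH-13 = (138, 84, 0.7).
Normal n = (BH-11→BH-12) × (BH-11→BH-13) = (2463.3, -3834.3, -25506).
So ∂z/∂x = −n_x/n_z = 0.09658 and ∂z/∂y = −n_y/n_z = −0.15033.
Unit vector along 305° is (sin 305°, cos 305°) = (-0.8192, 0.5736).
Slope in that direction = a·(-0.8192) + b·(0.5736) = −0.16534.
Apparent dip = arctan|0.16534| = 9.4° (true dip is 10.1°, so apparent ≤ true as expected).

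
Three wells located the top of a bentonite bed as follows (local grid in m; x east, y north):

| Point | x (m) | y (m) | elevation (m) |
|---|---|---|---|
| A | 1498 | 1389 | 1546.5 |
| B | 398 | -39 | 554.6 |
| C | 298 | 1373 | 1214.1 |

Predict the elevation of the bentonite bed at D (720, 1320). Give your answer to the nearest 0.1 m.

1302.5 m

Two edge vectors: A→B = (-1100, -1428, -991.9), A→C = (-1200, -16, -332.4).
Normal n = (A→B) × (A→C) = (458796.8, 824640, -1696000).
So ∂z/∂x = −n_x/n_z = 0.270517 and ∂z/∂y = −n_y/n_z = 0.486226.
Intercept c from A: 1546.5 − 405.23 − 675.37 = 465.90.
At (720, 1320): z = 194.8 + 641.8 + 465.90 = 1302.5 m.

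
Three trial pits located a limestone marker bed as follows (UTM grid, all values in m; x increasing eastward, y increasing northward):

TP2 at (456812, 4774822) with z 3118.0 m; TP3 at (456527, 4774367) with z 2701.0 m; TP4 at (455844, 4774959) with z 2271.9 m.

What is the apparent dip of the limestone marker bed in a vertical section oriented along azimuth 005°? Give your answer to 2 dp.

Let the plane be z = a·x + b·y + c.
TP3−TP2: −285a − 455b = −417;  TP4−TP2: −968a + 137b = −846.1.
Solving gives a = 0.92204, b = 0.33894.
Unit vector along 005° is (sin 5°, cos 5°) = (0.0872, 0.9962).
Slope in that direction = a·(0.0872) + b·(0.9962) = 0.41801.
Apparent dip = arctan|0.41801| = 22.69° (true dip is 44.5°, so apparent ≤ true as expected).

22.69°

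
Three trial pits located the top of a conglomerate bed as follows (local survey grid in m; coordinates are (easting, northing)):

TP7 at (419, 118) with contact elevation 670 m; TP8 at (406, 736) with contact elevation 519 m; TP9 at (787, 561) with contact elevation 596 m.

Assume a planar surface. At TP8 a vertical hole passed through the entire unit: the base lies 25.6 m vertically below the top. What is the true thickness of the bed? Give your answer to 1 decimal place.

24.8 m

Let the plane be z = a·E + b·N + c.
TP8−TP7: −13a + 618b = −151;  TP9−TP7: 368a + 443b = −74.
Solving gives a = 0.09075, b = −0.24243.
|∇z| = √(a²+b²) = 0.25886, so dip δ = arctan(0.25886) = 14.51°.
True thickness = vertical thickness × cos δ = 25.6 × cos 14.51° = 24.8 m.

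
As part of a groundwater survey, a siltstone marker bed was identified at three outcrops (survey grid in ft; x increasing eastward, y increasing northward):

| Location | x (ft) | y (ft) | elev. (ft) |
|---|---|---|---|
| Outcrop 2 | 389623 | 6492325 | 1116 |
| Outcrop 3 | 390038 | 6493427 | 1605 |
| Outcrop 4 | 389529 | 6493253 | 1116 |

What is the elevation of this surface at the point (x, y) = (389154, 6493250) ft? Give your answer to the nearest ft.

768 ft

Two edge vectors: Outcrop 2→Outcrop 3 = (415, 1102, 489), Outcrop 2→Outcrop 4 = (-94, 928, 0).
Normal n = (Outcrop 2→Outcrop 3) × (Outcrop 2→Outcrop 4) = (-453792, -45966, 488708).
So ∂z/∂x = −n_x/n_z = 0.92855447 and ∂z/∂y = −n_y/n_z = 0.09405616.
Intercept c from Outcrop 2: 1116 − 361786.18 − 610643.19 = −971313.37.
At (389154, 6493250): z = 361350.7 + 610730.2 − 971313.37 = 767.5 ft.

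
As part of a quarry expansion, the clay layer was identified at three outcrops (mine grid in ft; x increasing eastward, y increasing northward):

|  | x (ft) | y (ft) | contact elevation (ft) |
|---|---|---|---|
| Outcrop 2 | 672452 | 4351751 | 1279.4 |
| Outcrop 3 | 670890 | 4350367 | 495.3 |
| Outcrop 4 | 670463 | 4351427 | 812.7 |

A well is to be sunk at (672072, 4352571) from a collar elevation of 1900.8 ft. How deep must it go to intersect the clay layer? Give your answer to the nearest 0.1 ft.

Two edge vectors: Outcrop 2→Outcrop 3 = (-1562, -1384, -784.1), Outcrop 2→Outcrop 4 = (-1989, -324, -466.7).
Normal n = (Outcrop 2→Outcrop 3) × (Outcrop 2→Outcrop 4) = (391864.4, 830589.5, -2246688).
So ∂z/∂x = −n_x/n_z = 0.174418700 and ∂z/∂y = −n_y/n_z = 0.369695080.
Intercept c from Outcrop 2: 1279.4 − 117288.20 − 1608820.93 = −1724829.74.
At (672072, 4352571): z_contact = 117221.92 + 1609124.08 − 1724829.74 = 1516.27 ft.
Depth below ground = 1900.8 − 1516.27 = 384.5 ft.

384.5 ft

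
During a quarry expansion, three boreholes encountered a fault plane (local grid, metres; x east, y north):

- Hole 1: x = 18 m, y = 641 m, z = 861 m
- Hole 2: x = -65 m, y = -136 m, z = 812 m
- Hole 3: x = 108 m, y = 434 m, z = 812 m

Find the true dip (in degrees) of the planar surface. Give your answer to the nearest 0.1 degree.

Two edge vectors: Hole 1→Hole 2 = (-83, -777, -49), Hole 1→Hole 3 = (90, -207, -49).
Normal n = (Hole 1→Hole 2) × (Hole 1→Hole 3) = (27930, -8477, 87111).
So ∂z/∂x = −n_x/n_z = −0.32063 and ∂z/∂y = −n_y/n_z = 0.09731.
Gradient magnitude |∇z| = √(a² + b²) = √(0.10280 + 0.00947) = 0.33507.
True dip = arctan(0.33507) = 18.5°, dipping toward ESE (azimuth ≈ 107°).

18.5°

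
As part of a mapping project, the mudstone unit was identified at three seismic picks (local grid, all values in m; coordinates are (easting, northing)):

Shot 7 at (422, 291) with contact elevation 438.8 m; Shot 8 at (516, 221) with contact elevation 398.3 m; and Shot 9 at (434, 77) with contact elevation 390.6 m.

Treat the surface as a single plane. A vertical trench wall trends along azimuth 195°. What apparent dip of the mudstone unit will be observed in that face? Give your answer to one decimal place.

Let the plane be z = a·E + b·N + c.
Shot 8−Shot 7: 94a − 70b = −40.5;  Shot 9−Shot 7: 12a − 214b = −48.2.
Solving gives a = −0.27459, b = 0.20984.
Unit vector along 195° is (sin 195°, cos 195°) = (-0.2588, -0.9659).
Slope in that direction = a·(-0.2588) + b·(-0.9659) = −0.13162.
Apparent dip = arctan|0.13162| = 7.5° (true dip is 19.1°, so apparent ≤ true as expected).

7.5°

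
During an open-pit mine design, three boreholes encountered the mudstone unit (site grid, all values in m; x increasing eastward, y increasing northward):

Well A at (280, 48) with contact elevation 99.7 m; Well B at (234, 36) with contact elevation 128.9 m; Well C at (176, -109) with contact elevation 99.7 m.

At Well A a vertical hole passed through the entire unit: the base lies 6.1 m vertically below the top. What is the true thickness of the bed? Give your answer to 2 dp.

4.49 m

Two edge vectors: Well A→Well B = (-46, -12, 29.2), Well A→Well C = (-104, -157, 0).
Normal n = (Well A→Well B) × (Well A→Well C) = (4584.4, -3036.8, 5974).
So ∂z/∂x = −n_x/n_z = −0.76739 and ∂z/∂y = −n_y/n_z = 0.50834.
|∇z| = √(a²+b²) = 0.92049, so dip δ = arctan(0.92049) = 42.63°.
True thickness = vertical thickness × cos δ = 6.1 × cos 42.63° = 4.49 m.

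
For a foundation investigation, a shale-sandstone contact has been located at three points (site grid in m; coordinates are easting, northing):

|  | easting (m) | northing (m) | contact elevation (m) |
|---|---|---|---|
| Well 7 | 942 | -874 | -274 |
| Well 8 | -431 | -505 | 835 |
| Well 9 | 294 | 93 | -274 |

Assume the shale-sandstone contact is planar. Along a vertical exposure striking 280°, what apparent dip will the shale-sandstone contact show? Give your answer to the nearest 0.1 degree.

Let the plane be z = a·easting + b·northing + c.
Well 8−Well 7: −1373a + 369b = 1109;  Well 9−Well 7: −648a + 967b = 0.
Solving gives a = −0.98514, b = −0.66016.
Unit vector along 280° is (sin 280°, cos 280°) = (-0.9848, 0.1736).
Slope in that direction = a·(-0.9848) + b·(0.1736) = 0.85554.
Apparent dip = arctan|0.85554| = 40.5° (true dip is 49.9°, so apparent ≤ true as expected).

40.5°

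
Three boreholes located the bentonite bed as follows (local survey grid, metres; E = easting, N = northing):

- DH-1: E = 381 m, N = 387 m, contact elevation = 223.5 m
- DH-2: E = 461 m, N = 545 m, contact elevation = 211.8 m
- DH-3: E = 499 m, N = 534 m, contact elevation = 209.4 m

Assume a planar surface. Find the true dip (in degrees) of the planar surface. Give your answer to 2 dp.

4.71°

Let the plane be z = a·E + b·N + c.
DH-2−DH-1: 80a + 158b = −11.7;  DH-3−DH-1: 118a + 147b = −14.1.
Solving gives a = −0.07378, b = −0.03669.
Gradient magnitude |∇z| = √(a² + b²) = √(0.00544 + 0.00135) = 0.08240.
True dip = arctan(0.08240) = 4.71°, dipping toward ENE (azimuth ≈ 064°).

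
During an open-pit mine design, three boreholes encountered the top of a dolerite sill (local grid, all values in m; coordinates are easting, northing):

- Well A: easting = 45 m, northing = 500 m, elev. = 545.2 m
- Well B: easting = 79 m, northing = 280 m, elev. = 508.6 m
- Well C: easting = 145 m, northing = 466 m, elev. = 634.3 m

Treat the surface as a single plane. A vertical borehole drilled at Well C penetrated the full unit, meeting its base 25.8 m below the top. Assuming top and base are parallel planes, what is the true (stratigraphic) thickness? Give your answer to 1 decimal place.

17.8 m

Let the plane be z = a·easting + b·northing + c.
Well B−Well A: 34a − 220b = −36.6;  Well C−Well A: 100a − 34b = 89.1.
Solving gives a = 1.00012, b = 0.32093.
|∇z| = √(a²+b²) = 1.05034, so dip δ = arctan(1.05034) = 46.41°.
True thickness = vertical thickness × cos δ = 25.8 × cos 46.41° = 17.8 m.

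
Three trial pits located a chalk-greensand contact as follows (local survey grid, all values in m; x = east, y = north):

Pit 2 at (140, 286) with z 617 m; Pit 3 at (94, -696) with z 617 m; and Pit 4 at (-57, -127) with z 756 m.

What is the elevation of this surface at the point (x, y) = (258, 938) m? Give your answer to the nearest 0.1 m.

Let the plane be z = a·x + b·y + c.
Pit 3−Pit 2: −46a − 982b = 0;  Pit 4−Pit 2: −197a − 413b = 139.
Solving gives a = −0.78242, b = 0.03665.
Then c = 617 − a·140 − b·286 = 716.06.
At (258, 938): z = −201.9 + 34.4 + 716.06 = 548.6 m.

548.6 m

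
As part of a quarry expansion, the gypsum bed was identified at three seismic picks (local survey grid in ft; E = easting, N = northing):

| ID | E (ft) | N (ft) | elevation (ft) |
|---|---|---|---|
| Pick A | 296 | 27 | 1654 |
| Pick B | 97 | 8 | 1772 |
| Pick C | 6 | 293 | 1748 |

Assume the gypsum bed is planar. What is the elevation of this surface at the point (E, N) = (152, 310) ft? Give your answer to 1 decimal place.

1660.6 ft

Two edge vectors: Pick A→Pick B = (-199, -19, 118), Pick A→Pick C = (-290, 266, 94).
Normal n = (Pick A→Pick B) × (Pick A→Pick C) = (-33174, -15514, -58444).
So ∂z/∂E = −n_x/n_z = −0.56762 and ∂z/∂N = −n_y/n_z = −0.26545.
Intercept c from Pick A: 1654 + 168.02 + 7.17 = 1829.18.
At (152, 310): z = −86.3 − 82.3 + 1829.18 = 1660.6 ft.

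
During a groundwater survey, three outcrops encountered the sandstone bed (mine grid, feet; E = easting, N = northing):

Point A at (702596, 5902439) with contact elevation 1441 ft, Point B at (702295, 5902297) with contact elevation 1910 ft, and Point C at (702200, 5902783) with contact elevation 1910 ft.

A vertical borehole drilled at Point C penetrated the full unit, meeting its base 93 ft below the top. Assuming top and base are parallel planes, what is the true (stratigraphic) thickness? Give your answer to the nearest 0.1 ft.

Two edge vectors: Point A→Point B = (-301, -142, 469), Point A→Point C = (-396, 344, 469).
Normal n = (Point A→Point B) × (Point A→Point C) = (-227934, -44555, -159776).
So ∂z/∂E = −n_x/n_z = −1.42658 and ∂z/∂N = −n_y/n_z = −0.27886.
|∇z| = √(a²+b²) = 1.45358, so dip δ = arctan(1.45358) = 55.47°.
True thickness = vertical thickness × cos δ = 93 × cos 55.47° = 52.7 ft.

52.7 ft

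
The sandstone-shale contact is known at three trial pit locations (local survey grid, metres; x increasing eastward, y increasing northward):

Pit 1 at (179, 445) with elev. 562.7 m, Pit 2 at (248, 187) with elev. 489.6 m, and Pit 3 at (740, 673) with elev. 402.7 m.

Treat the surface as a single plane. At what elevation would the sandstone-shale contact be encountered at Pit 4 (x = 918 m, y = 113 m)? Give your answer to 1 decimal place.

Let the plane be z = a·x + b·y + c.
Pit 2−Pit 1: 69a − 258b = −73.1;  Pit 3−Pit 1: 561a + 228b = −160.
Solving gives a = −0.36111, b = 0.18676.
Then c = 562.7 − a·179 − b·445 = 544.23.
At (918, 113): z = −331.5 + 21.1 + 544.23 = 233.8 m.

233.8 m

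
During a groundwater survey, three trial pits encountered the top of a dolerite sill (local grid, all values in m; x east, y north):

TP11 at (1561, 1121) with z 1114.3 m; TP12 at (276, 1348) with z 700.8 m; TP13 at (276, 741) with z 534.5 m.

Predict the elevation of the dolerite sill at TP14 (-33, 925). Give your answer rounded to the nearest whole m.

471 m

Let the plane be z = a·x + b·y + c.
TP12−TP11: −1285a + 227b = −413.5;  TP13−TP11: −1285a − 380b = −579.8.
Solving gives a = 0.37019, b = 0.27397.
Then c = 1114.3 − a·1561 − b·1121 = 229.32.
At (-33, 925): z = −12.2 + 253.4 + 229.32 = 470.5 m.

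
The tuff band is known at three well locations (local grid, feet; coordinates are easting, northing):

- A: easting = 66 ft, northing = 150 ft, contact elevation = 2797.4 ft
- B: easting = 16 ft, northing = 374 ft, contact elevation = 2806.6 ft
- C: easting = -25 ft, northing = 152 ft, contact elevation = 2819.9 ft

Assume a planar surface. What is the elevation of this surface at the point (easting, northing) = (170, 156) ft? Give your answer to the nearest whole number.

Two edge vectors: A→B = (-50, 224, 9.2), A→C = (-91, 2, 22.5).
Normal n = (A→B) × (A→C) = (5021.6, 287.8, 20284).
So ∂z/∂easting = −n_x/n_z = −0.24756 and ∂z/∂northing = −n_y/n_z = −0.01419.
Intercept c from A: 2797.4 + 16.34 + 2.13 = 2815.87.
At (170, 156): z = −42.1 − 2.2 + 2815.87 = 2771.6 ft.

2772 ft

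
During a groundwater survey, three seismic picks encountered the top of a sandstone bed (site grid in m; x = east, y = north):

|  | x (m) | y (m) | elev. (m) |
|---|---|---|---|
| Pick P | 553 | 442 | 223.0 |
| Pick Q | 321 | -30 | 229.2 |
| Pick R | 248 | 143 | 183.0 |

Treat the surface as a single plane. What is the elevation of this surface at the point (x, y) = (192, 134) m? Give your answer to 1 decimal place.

168.8 m

Two edge vectors: Pick P→Pick Q = (-232, -472, 6.2), Pick P→Pick R = (-305, -299, -40).
Normal n = (Pick P→Pick Q) × (Pick P→Pick R) = (20733.8, -11171, -74592).
So ∂z/∂x = −n_x/n_z = 0.27796 and ∂z/∂y = −n_y/n_z = −0.14976.
Intercept c from Pick P: 223 − 153.71 + 66.19 = 135.48.
At (192, 134): z = 53.4 − 20.1 + 135.48 = 168.8 m.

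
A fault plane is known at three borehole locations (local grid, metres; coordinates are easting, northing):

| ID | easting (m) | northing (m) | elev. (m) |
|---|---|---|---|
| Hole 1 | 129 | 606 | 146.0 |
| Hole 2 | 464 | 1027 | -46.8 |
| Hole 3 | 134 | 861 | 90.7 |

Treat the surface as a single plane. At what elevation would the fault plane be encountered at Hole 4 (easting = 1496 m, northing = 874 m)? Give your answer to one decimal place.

-335.1 m

Let the plane be z = a·easting + b·northing + c.
Hole 2−Hole 1: 335a + 421b = −192.8;  Hole 3−Hole 1: 5a + 255b = −55.3.
Solving gives a = −0.310642, b = −0.210772.
Then c = 146 − a·129 − b·606 = 313.80.
At (1496, 874): z = −464.7 − 184.2 + 313.80 = -335.1 m.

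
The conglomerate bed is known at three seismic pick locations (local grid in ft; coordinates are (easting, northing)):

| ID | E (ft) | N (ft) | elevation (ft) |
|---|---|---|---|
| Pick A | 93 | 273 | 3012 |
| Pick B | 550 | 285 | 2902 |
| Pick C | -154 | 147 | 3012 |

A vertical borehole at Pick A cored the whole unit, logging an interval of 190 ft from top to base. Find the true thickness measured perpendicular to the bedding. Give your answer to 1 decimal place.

165.9 ft

Let the plane be z = a·E + b·N + c.
Pick B−Pick A: 457a + 12b = −110;  Pick C−Pick A: −247a − 126b = 0.
Solving gives a = −0.25376, b = 0.49746.
|∇z| = √(a²+b²) = 0.55844, so dip δ = arctan(0.55844) = 29.18°.
True thickness = vertical thickness × cos δ = 190 × cos 29.18° = 165.9 ft.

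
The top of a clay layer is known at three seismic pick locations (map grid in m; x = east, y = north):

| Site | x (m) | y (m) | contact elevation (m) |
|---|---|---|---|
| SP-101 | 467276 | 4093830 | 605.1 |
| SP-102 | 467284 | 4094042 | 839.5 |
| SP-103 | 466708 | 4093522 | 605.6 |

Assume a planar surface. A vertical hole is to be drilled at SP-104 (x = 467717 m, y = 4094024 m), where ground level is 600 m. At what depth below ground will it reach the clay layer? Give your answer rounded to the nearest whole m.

Let the plane be z = a·x + b·y + c.
SP-102−SP-101: 8a + 212b = 234.4;  SP-103−SP-101: −568a − 308b = 0.5.
Solving gives a = −0.61297138, b = 1.12879137.
Then c = 605.1 − a·467276 − b·4093830 = −4334048.07.
At (467717, 4094024): z_contact = −286697.1 + 4621299.0 − 4334048.07 = 553.8 m.
Depth below ground = 600 − 553.8 = 46 m.

46 m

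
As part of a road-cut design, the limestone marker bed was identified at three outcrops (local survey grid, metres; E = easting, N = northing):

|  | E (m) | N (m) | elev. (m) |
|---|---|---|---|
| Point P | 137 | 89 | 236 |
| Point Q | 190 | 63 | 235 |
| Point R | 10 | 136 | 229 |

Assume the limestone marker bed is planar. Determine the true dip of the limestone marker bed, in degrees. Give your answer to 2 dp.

Let the plane be z = a·E + b·N + c.
Point Q−Point P: 53a − 26b = −1;  Point R−Point P: −127a + 47b = −7.
Solving gives a = 0.28237, b = 0.61406.
Gradient magnitude |∇z| = √(a² + b²) = √(0.07973 + 0.37707) = 0.67587.
True dip = arctan(0.67587) = 34.05°, dipping toward SSW (azimuth ≈ 205°).

34.05°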